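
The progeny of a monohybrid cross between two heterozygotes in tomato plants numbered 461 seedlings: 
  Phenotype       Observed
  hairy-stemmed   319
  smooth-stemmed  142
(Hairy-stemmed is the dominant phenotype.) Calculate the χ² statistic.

For a monohybrid cross between heterozygotes with complete dominance, the expected phenotypic ratio is 3:1.
The 3:1 ratio has 4 parts, so with N = 461 the expected counts are:
  hairy-stemmed: 461 × 3/4 = 345.75
  smooth-stemmed: 461 × 1/4 = 115.25
χ² = Σ (O − E)² / E
  hairy-stemmed: (319 − 345.75)² / 345.75 = 2.0696
  smooth-stemmed: (142 − 115.25)² / 115.25 = 6.2088
χ² = 2.0696 + 6.2088 = 8.2784 ≈ 8.278

8.278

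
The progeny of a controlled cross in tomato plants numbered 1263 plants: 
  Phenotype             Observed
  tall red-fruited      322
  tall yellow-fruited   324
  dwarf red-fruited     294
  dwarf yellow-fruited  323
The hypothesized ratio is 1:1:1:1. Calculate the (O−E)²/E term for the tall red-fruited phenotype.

0.124

Under the 1:1:1:1 hypothesis (Σ ratio = 4, N = 1263):
  tall red-fruited: 1263 × 1/4 = 315.75
  tall yellow-fruited: 1263 × 1/4 = 315.75
  dwarf red-fruited: 1263 × 1/4 = 315.75
  dwarf yellow-fruited: 1263 × 1/4 = 315.75
Contribution of tall red-fruited: (322 − 315.75)² / 315.75 = 0.1237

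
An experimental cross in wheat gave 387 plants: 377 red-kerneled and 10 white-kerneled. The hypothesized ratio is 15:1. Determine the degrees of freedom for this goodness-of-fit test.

1

A goodness-of-fit test with 2 phenotype classes has df = 2 − 1 = 1.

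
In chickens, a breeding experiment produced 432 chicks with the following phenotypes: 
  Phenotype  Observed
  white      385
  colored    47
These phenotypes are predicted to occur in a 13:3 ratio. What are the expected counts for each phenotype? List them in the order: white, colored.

351, 81

Expected counts for N = 432 under a 13:3 ratio (total parts = 16):
  white: 432 × 13/16 = 351
  colored: 432 × 3/16 = 81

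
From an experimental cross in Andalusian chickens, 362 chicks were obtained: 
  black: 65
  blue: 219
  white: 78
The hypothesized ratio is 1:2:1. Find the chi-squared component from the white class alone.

Total ratio parts = 4. Expected numbers out of 362:
  black: 362 × 1/4 = 90.5
  blue: 362 × 2/4 = 181
  white: 362 × 1/4 = 90.5
Contribution of white: (78 − 90.5)² / 90.5 = 1.7265

1.727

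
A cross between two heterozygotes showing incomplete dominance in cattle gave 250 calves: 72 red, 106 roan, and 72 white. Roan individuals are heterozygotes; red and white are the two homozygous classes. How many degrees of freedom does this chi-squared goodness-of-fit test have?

2

With incomplete dominance, a heterozygote × heterozygote cross gives a 1:2:1 phenotypic ratio.
A goodness-of-fit test with 3 phenotype classes has df = 3 − 1 = 2.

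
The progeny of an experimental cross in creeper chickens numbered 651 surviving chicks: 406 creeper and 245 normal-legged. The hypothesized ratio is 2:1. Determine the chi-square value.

5.419

Under the 2:1 hypothesis (Σ ratio = 3, N = 651):
  creeper: 651 × 2/3 = 434
  normal-legged: 651 × 1/3 = 217
χ² = Σ (O − E)² / E
  creeper: (406 − 434)² / 434 = 1.8065
  normal-legged: (245 − 217)² / 217 = 3.6129
χ² = 1.8065 + 3.6129 = 5.4194 ≈ 5.419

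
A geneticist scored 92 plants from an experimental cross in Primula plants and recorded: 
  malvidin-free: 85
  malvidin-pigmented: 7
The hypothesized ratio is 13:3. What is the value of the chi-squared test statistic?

The 13:3 ratio has 16 parts, so with N = 92 the expected counts are:
  malvidin-free: 92 × 13/16 = 74.75
  malvidin-pigmented: 92 × 3/16 = 17.25
χ² = Σ (O − E)² / E
  malvidin-free: (85 − 74.75)² / 74.75 = 1.4055
  malvidin-pigmented: (7 − 17.25)² / 17.25 = 6.0906
χ² = 1.4055 + 6.0906 = 7.4961 ≈ 7.496

7.496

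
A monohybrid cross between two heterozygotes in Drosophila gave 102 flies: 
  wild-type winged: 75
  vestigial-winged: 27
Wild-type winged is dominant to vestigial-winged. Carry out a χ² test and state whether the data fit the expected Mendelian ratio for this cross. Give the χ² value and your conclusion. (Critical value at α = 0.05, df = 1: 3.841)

0.118; consistent

For a monohybrid cross between heterozygotes with complete dominance, the expected phenotypic ratio is 3:1.
Total ratio parts = 4. Expected numbers out of 102:
  wild-type winged: 102 × 3/4 = 76.5
  vestigial-winged: 102 × 1/4 = 25.5
χ² = Σ (O − E)² / E
  wild-type winged: (75 − 76.5)² / 76.5 = 0.0294
  vestigial-winged: (27 − 25.5)² / 25.5 = 0.0882
χ² = 0.0294 + 0.0882 = 0.1176 ≈ 0.118
Degrees of freedom = 2 − 1 = 1; critical value at α = 0.05 is 3.841.
Since 0.118 < 3.841, we fail to reject the null hypothesis — the data are consistent with the 3:1 ratio.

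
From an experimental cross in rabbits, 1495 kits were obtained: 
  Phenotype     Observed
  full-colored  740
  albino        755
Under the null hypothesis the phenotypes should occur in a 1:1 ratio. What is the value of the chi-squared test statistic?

0.151

The 1:1 ratio has 2 parts, so with N = 1495 the expected counts are:
  full-colored: 1495 × 1/2 = 747.5
  albino: 1495 × 1/2 = 747.5
χ² = Σ (O − E)² / E
  full-colored: (740 − 747.5)² / 747.5 = 0.0753
  albino: (755 − 747.5)² / 747.5 = 0.0753
χ² = 0.0753 + 0.0753 = 0.1506 ≈ 0.151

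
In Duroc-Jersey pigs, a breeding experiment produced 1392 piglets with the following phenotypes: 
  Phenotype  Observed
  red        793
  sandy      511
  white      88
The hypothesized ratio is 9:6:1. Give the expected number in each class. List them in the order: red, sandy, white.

783, 522, 87

Under the 9:6:1 hypothesis (Σ ratio = 16, N = 1392):
  red: 1392 × 9/16 = 783
  sandy: 1392 × 6/16 = 522
  white: 1392 × 1/16 = 87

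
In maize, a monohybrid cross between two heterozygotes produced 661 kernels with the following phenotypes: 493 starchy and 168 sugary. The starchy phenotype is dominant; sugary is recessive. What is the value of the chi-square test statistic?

0.061

For a monohybrid cross between heterozygotes with complete dominance, the expected phenotypic ratio is 3:1.
Expected counts for N = 661 under a 3:1 ratio (total parts = 4):
  starchy: 661 × 3/4 = 495.75
  sugary: 661 × 1/4 = 165.25
χ² = Σ (O − E)² / E
  starchy: (493 − 495.75)² / 495.75 = 0.0153
  sugary: (168 − 165.25)² / 165.25 = 0.0458
χ² = 0.0153 + 0.0458 = 0.0611 ≈ 0.061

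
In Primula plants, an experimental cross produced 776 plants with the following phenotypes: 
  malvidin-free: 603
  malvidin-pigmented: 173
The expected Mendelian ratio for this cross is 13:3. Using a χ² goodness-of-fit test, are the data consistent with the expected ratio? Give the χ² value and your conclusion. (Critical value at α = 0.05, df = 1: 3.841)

Under the 13:3 hypothesis (Σ ratio = 16, N = 776):
  malvidin-free: 776 × 13/16 = 630.5
  malvidin-pigmented: 776 × 3/16 = 145.5
χ² = Σ (O − E)² / E
  malvidin-free: (603 − 630.5)² / 630.5 = 1.1994
  malvidin-pigmented: (173 − 145.5)² / 145.5 = 5.1976
χ² = 1.1994 + 5.1976 = 6.397
Degrees of freedom = 2 − 1 = 1; critical value at α = 0.05 is 3.841.
Since 6.397 > 3.841, we reject the null hypothesis — the data do not fit the 13:3 ratio.

6.397; not consistent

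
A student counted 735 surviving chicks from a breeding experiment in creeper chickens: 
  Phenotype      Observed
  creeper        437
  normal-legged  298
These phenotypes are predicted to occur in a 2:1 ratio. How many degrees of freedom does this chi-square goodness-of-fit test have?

A goodness-of-fit test with 2 phenotype classes has df = 2 − 1 = 1.

1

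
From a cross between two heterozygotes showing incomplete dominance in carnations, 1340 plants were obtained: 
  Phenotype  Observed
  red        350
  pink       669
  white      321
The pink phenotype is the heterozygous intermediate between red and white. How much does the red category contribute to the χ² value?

With incomplete dominance, a heterozygote × heterozygote cross gives a 1:2:1 phenotypic ratio.
Expected counts for N = 1340 under a 1:2:1 ratio (total parts = 4):
  red: 1340 × 1/4 = 335
  pink: 1340 × 2/4 = 670
  white: 1340 × 1/4 = 335
Contribution of red: (350 − 335)² / 335 = 0.6716

0.672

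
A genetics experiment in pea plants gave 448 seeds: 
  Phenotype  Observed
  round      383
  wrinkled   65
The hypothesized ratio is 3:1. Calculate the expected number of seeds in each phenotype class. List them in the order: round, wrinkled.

336, 112

The 3:1 ratio has 4 parts, so with N = 448 the expected counts are:
  round: 448 × 3/4 = 336
  wrinkled: 448 × 1/4 = 112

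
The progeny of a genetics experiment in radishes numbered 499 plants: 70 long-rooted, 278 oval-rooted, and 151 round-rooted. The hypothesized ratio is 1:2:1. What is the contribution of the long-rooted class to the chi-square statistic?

24.029

The 1:2:1 ratio has 4 parts, so with N = 499 the expected counts are:
  long-rooted: 499 × 1/4 = 124.75
  oval-rooted: 499 × 2/4 = 249.5
  round-rooted: 499 × 1/4 = 124.75
Contribution of long-rooted: (70 − 124.75)² / 124.75 = 24.0286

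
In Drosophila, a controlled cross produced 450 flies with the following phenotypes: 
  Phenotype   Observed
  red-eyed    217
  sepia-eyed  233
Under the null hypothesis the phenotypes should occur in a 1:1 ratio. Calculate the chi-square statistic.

0.569

Expected counts for N = 450 under a 1:1 ratio (total parts = 2):
  red-eyed: 450 × 1/2 = 225
  sepia-eyed: 450 × 1/2 = 225
χ² = Σ (O − E)² / E
  red-eyed: (217 − 225)² / 225 = 0.2844
  sepia-eyed: (233 − 225)² / 225 = 0.2844
χ² = 0.2844 + 0.2844 = 0.5688 ≈ 0.569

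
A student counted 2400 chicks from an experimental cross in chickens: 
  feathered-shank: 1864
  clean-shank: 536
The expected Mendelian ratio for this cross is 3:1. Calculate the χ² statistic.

The 3:1 ratio has 4 parts, so with N = 2400 the expected counts are:
  feathered-shank: 2400 × 3/4 = 1800
  clean-shank: 2400 × 1/4 = 600
χ² = Σ (O − E)² / E
  feathered-shank: (1864 − 1800)² / 1800 = 2.2756
  clean-shank: (536 − 600)² / 600 = 6.8267
χ² = 2.2756 + 6.8267 = 9.1023 ≈ 9.102

9.102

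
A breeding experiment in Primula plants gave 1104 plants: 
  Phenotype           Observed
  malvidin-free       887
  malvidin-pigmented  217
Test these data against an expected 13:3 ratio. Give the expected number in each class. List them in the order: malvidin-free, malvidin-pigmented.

897, 207

Under the 13:3 hypothesis (Σ ratio = 16, N = 1104):
  malvidin-free: 1104 × 13/16 = 897
  malvidin-pigmented: 1104 × 3/16 = 207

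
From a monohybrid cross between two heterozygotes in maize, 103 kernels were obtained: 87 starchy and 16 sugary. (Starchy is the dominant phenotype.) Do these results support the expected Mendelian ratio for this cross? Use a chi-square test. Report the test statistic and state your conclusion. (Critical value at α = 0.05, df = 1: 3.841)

For a monohybrid cross between heterozygotes with complete dominance, the expected phenotypic ratio is 3:1.
Under the 3:1 hypothesis (Σ ratio = 4, N = 103):
  starchy: 103 × 3/4 = 77.25
  sugary: 103 × 1/4 = 25.75
χ² = Σ (O − E)² / E
  starchy: (87 − 77.25)² / 77.25 = 1.2306
  sugary: (16 − 25.75)² / 25.75 = 3.6917
χ² = 1.2306 + 3.6917 = 4.9223 ≈ 4.922
Degrees of freedom = 2 − 1 = 1; critical value at α = 0.05 is 3.841.
Since 4.922 > 3.841, we reject the null hypothesis — the data do not fit the 3:1 ratio.

4.922; not consistent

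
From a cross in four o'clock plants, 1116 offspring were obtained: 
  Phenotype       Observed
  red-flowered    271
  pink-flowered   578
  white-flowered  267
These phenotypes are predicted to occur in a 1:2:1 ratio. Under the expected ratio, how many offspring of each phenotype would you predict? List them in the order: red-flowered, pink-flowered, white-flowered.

The 1:2:1 ratio has 4 parts, so with N = 1116 the expected counts are:
  red-flowered: 1116 × 1/4 = 279
  pink-flowered: 1116 × 2/4 = 558
  white-flowered: 1116 × 1/4 = 279

279, 558, 279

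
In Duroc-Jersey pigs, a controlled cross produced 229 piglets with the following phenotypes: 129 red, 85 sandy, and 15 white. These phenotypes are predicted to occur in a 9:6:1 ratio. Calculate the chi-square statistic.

Total ratio parts = 16. Expected numbers out of 229:
  red: 229 × 9/16 = 128.8125
  sandy: 229 × 6/16 = 85.875
  white: 229 × 1/16 = 14.3125
χ² = Σ (O − E)² / E
  red: (129 − 128.8125)² / 128.8125 = 0.0003
  sandy: (85 − 85.875)² / 85.875 = 0.0089
  white: (15 − 14.3125)² / 14.3125 = 0.0330
χ² = 0.0003 + 0.0089 + 0.0330 = 0.0422 ≈ 0.042

0.042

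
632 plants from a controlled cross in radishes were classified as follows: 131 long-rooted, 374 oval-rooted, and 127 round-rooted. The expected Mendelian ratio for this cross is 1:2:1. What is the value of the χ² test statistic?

Expected counts for N = 632 under a 1:2:1 ratio (total parts = 4):
  long-rooted: 632 × 1/4 = 158
  oval-rooted: 632 × 2/4 = 316
  round-rooted: 632 × 1/4 = 158
χ² = Σ (O − E)² / E
  long-rooted: (131 − 158)² / 158 = 4.6139
  oval-rooted: (374 − 316)² / 316 = 10.6456
  round-rooted: (127 − 158)² / 158 = 6.0823
χ² = 4.6139 + 10.6456 + 6.0823 = 21.3418 ≈ 21.342

21.342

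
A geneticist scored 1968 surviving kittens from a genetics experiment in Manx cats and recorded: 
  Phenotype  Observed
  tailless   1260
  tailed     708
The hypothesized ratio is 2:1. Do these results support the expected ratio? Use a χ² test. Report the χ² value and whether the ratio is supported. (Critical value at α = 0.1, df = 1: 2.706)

The 2:1 ratio has 3 parts, so with N = 1968 the expected counts are:
  tailless: 1968 × 2/3 = 1312
  tailed: 1968 × 1/3 = 656
χ² = Σ (O − E)² / E
  tailless: (1260 − 1312)² / 1312 = 2.0610
  tailed: (708 − 656)² / 656 = 4.1220
χ² = 2.0610 + 4.1220 = 6.183
Degrees of freedom = 2 − 1 = 1; critical value at α = 0.1 is 2.706.
Since 6.183 > 2.706, we reject the null hypothesis — the data do not fit the 2:1 ratio.

6.183; not consistent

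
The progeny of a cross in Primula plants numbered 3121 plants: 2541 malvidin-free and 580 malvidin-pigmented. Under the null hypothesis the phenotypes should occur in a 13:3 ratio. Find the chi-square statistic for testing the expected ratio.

Total ratio parts = 16. Expected numbers out of 3121:
  malvidin-free: 3121 × 13/16 = 2535.8125
  malvidin-pigmented: 3121 × 3/16 = 585.1875
χ² = Σ (O − E)² / E
  malvidin-free: (2541 − 2535.8125)² / 2535.8125 = 0.0106
  malvidin-pigmented: (580 − 585.1875)² / 585.1875 = 0.0460
χ² = 0.0106 + 0.0460 = 0.0566 ≈ 0.057

0.057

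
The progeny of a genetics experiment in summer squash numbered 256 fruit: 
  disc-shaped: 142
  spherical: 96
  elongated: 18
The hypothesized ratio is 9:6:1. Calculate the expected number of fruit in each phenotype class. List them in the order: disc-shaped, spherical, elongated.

Under the 9:6:1 hypothesis (Σ ratio = 16, N = 256):
  disc-shaped: 256 × 9/16 = 144
  spherical: 256 × 6/16 = 96
  elongated: 256 × 1/16 = 16

144, 96, 16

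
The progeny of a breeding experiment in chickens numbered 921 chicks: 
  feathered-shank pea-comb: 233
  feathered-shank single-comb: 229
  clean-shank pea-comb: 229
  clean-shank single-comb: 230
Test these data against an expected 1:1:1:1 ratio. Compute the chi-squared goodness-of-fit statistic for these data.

Expected counts for N = 921 under a 1:1:1:1 ratio (total parts = 4):
  feathered-shank pea-comb: 921 × 1/4 = 230.25
  feathered-shank single-comb: 921 × 1/4 = 230.25
  clean-shank pea-comb: 921 × 1/4 = 230.25
  clean-shank single-comb: 921 × 1/4 = 230.25
χ² = Σ (O − E)² / E
  feathered-shank pea-comb: (233 − 230.25)² / 230.25 = 0.0328
  feathered-shank single-comb: (229 − 230.25)² / 230.25 = 0.0068
  clean-shank pea-comb: (229 − 230.25)² / 230.25 = 0.0068
  clean-shank single-comb: (230 − 230.25)² / 230.25 = 0.0003
χ² = 0.0328 + 0.0068 + 0.0068 + 0.0003 = 0.0467 ≈ 0.047

0.047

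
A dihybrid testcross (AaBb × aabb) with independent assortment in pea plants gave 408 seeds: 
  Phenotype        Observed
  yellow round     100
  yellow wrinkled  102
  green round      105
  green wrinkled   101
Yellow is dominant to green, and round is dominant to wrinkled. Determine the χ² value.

A dihybrid testcross with independent assortment gives a 1:1:1:1 ratio.
Under the 1:1:1:1 hypothesis (Σ ratio = 4, N = 408):
  yellow round: 408 × 1/4 = 102
  yellow wrinkled: 408 × 1/4 = 102
  green round: 408 × 1/4 = 102
  green wrinkled: 408 × 1/4 = 102
χ² = Σ (O − E)² / E
  yellow round: (100 − 102)² / 102 = 0.0392
  yellow wrinkled: (102 − 102)² / 102 = 0.0000
  green round: (105 − 102)² / 102 = 0.0882
  green wrinkled: (101 − 102)² / 102 = 0.0098
χ² = 0.0392 + 0.0000 + 0.0882 + 0.0098 = 0.1372 ≈ 0.137

0.137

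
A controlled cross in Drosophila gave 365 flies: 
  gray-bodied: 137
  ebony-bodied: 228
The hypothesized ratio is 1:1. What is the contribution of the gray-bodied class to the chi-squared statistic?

Total ratio parts = 2. Expected numbers out of 365:
  gray-bodied: 365 × 1/2 = 182.5
  ebony-bodied: 365 × 1/2 = 182.5
Contribution of gray-bodied: (137 − 182.5)² / 182.5 = 11.3438

11.344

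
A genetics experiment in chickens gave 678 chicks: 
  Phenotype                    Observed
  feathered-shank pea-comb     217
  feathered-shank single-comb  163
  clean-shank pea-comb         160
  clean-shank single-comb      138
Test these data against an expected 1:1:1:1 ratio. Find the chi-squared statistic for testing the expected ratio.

The 1:1:1:1 ratio has 4 parts, so with N = 678 the expected counts are:
  feathered-shank pea-comb: 678 × 1/4 = 169.5
  feathered-shank single-comb: 678 × 1/4 = 169.5
  clean-shank pea-comb: 678 × 1/4 = 169.5
  clean-shank single-comb: 678 × 1/4 = 169.5
χ² = Σ (O − E)² / E
  feathered-shank pea-comb: (217 − 169.5)² / 169.5 = 13.3112
  feathered-shank single-comb: (163 − 169.5)² / 169.5 = 0.2493
  clean-shank pea-comb: (160 − 169.5)² / 169.5 = 0.5324
  clean-shank single-comb: (138 − 169.5)² / 169.5 = 5.8540
χ² = 13.3112 + 0.2493 + 0.5324 + 5.8540 = 19.9469 ≈ 19.947

19.947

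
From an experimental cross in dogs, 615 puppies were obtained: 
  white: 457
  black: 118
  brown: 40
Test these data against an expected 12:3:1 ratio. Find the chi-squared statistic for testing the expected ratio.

0.165

Under the 12:3:1 hypothesis (Σ ratio = 16, N = 615):
  white: 615 × 12/16 = 461.25
  black: 615 × 3/16 = 115.3125
  brown: 615 × 1/16 = 38.4375
χ² = Σ (O − E)² / E
  white: (457 − 461.25)² / 461.25 = 0.0392
  black: (118 − 115.3125)² / 115.3125 = 0.0626
  brown: (40 − 38.4375)² / 38.4375 = 0.0635
χ² = 0.0392 + 0.0626 + 0.0635 = 0.1653 ≈ 0.165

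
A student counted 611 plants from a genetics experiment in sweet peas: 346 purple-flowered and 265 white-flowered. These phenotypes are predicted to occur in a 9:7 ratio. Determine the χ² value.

0.036

The 9:7 ratio has 16 parts, so with N = 611 the expected counts are:
  purple-flowered: 611 × 9/16 = 343.6875
  white-flowered: 611 × 7/16 = 267.3125
χ² = Σ (O − E)² / E
  purple-flowered: (346 − 343.6875)² / 343.6875 = 0.0156
  white-flowered: (265 − 267.3125)² / 267.3125 = 0.0200
χ² = 0.0156 + 0.0200 = 0.0356 ≈ 0.036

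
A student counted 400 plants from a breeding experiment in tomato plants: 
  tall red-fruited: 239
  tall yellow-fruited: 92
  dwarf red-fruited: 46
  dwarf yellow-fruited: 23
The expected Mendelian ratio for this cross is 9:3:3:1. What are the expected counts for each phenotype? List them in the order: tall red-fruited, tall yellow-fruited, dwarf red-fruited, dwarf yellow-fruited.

225, 75, 75, 25

Total ratio parts = 16. Expected numbers out of 400:
  tall red-fruited: 400 × 9/16 = 225
  tall yellow-fruited: 400 × 3/16 = 75
  dwarf red-fruited: 400 × 3/16 = 75
  dwarf yellow-fruited: 400 × 1/16 = 25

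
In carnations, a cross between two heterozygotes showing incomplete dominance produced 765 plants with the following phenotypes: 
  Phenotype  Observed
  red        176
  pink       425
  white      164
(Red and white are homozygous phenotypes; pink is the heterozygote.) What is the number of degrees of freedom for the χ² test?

2

With incomplete dominance, a heterozygote × heterozygote cross gives a 1:2:1 phenotypic ratio.
A goodness-of-fit test with 3 phenotype classes has df = 3 − 1 = 2.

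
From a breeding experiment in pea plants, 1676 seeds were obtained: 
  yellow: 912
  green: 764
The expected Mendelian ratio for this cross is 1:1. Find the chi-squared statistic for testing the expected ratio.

13.069

The 1:1 ratio has 2 parts, so with N = 1676 the expected counts are:
  yellow: 1676 × 1/2 = 838
  green: 1676 × 1/2 = 838
χ² = Σ (O − E)² / E
  yellow: (912 − 838)² / 838 = 6.5346
  green: (764 − 838)² / 838 = 6.5346
χ² = 6.5346 + 6.5346 = 13.0692 ≈ 13.069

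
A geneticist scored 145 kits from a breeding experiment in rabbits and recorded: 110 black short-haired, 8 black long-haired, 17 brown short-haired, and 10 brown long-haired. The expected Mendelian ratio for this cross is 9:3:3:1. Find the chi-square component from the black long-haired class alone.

Under the 9:3:3:1 hypothesis (Σ ratio = 16, N = 145):
  black short-haired: 145 × 9/16 = 81.5625
  black long-haired: 145 × 3/16 = 27.1875
  brown short-haired: 145 × 3/16 = 27.1875
  brown long-haired: 145 × 1/16 = 9.0625
Contribution of black long-haired: (8 − 27.1875)² / 27.1875 = 13.5415

13.542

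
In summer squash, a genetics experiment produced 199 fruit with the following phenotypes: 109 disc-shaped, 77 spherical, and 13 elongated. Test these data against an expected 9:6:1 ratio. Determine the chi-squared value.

The 9:6:1 ratio has 16 parts, so with N = 199 the expected counts are:
  disc-shaped: 199 × 9/16 = 111.9375
  spherical: 199 × 6/16 = 74.625
  elongated: 199 × 1/16 = 12.4375
χ² = Σ (O − E)² / E
  disc-shaped: (109 − 111.9375)² / 111.9375 = 0.0771
  spherical: (77 − 74.625)² / 74.625 = 0.0756
  elongated: (13 − 12.4375)² / 12.4375 = 0.0254
χ² = 0.0771 + 0.0756 + 0.0254 = 0.1781 ≈ 0.178

0.178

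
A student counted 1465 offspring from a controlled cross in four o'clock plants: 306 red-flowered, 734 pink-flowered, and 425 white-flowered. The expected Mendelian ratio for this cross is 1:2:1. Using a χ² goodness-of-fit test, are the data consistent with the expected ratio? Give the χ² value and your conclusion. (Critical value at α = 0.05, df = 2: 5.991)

Total ratio parts = 4. Expected numbers out of 1465:
  red-flowered: 1465 × 1/4 = 366.25
  pink-flowered: 1465 × 2/4 = 732.5
  white-flowered: 1465 × 1/4 = 366.25
χ² = Σ (O − E)² / E
  red-flowered: (306 − 366.25)² / 366.25 = 9.9114
  pink-flowered: (734 − 732.5)² / 732.5 = 0.0031
  white-flowered: (425 − 366.25)² / 366.25 = 9.4241
χ² = 9.9114 + 0.0031 + 9.4241 = 19.3386 ≈ 19.339
Degrees of freedom = 3 − 1 = 2; critical value at α = 0.05 is 5.991.
Since 19.339 > 5.991, we reject the null hypothesis — the data do not fit the 1:2:1 ratio.

19.339; not consistent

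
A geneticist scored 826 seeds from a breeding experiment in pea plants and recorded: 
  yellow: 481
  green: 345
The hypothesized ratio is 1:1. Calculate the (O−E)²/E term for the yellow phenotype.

11.196

Expected counts for N = 826 under a 1:1 ratio (total parts = 2):
  yellow: 826 × 1/2 = 413
  green: 826 × 1/2 = 413
Contribution of yellow: (481 − 413)² / 413 = 11.1961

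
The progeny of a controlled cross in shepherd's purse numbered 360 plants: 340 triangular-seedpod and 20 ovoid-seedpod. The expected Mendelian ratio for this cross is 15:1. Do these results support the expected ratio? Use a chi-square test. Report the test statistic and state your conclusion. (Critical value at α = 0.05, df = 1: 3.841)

0.296; consistent

Under the 15:1 hypothesis (Σ ratio = 16, N = 360):
  triangular-seedpod: 360 × 15/16 = 337.5
  ovoid-seedpod: 360 × 1/16 = 22.5
χ² = Σ (O − E)² / E
  triangular-seedpod: (340 − 337.5)² / 337.5 = 0.0185
  ovoid-seedpod: (20 − 22.5)² / 22.5 = 0.2778
χ² = 0.0185 + 0.2778 = 0.2963 ≈ 0.296
Degrees of freedom = 2 − 1 = 1; critical value at α = 0.05 is 3.841.
Since 0.296 < 3.841, we fail to reject the null hypothesis — the data are consistent with the 15:1 ratio.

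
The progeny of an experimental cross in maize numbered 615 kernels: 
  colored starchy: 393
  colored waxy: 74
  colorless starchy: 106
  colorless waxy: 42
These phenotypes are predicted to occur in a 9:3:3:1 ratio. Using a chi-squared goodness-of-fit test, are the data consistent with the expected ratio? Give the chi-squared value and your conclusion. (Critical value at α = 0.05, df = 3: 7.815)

22.286; not consistent

The 9:3:3:1 ratio has 16 parts, so with N = 615 the expected counts are:
  colored starchy: 615 × 9/16 = 345.9375
  colored waxy: 615 × 3/16 = 115.3125
  colorless starchy: 615 × 3/16 = 115.3125
  colorless waxy: 615 × 1/16 = 38.4375
χ² = Σ (O − E)² / E
  colored starchy: (393 − 345.9375)² / 345.9375 = 6.4025
  colored waxy: (74 − 115.3125)² / 115.3125 = 14.8008
  colorless starchy: (106 − 115.3125)² / 115.3125 = 0.7521
  colorless waxy: (42 − 38.4375)² / 38.4375 = 0.3302
χ² = 6.4025 + 14.8008 + 0.7521 + 0.3302 = 22.2856 ≈ 22.286
Degrees of freedom = 4 − 1 = 3; critical value at α = 0.05 is 7.815.
Since 22.286 > 7.815, we reject the null hypothesis — the data do not fit the 9:3:3:1 ratio.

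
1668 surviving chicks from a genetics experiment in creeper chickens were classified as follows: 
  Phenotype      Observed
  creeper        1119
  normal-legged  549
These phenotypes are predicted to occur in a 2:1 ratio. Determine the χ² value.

0.132

Total ratio parts = 3. Expected numbers out of 1668:
  creeper: 1668 × 2/3 = 1112
  normal-legged: 1668 × 1/3 = 556
χ² = Σ (O − E)² / E
  creeper: (1119 − 1112)² / 1112 = 0.0441
  normal-legged: (549 − 556)² / 556 = 0.0881
χ² = 0.0441 + 0.0881 = 0.1322 ≈ 0.132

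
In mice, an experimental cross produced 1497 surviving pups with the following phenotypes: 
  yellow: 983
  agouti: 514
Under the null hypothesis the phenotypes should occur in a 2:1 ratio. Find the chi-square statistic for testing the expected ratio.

Total ratio parts = 3. Expected numbers out of 1497:
  yellow: 1497 × 2/3 = 998
  agouti: 1497 × 1/3 = 499
χ² = Σ (O − E)² / E
  yellow: (983 − 998)² / 998 = 0.2255
  agouti: (514 − 499)² / 499 = 0.4509
χ² = 0.2255 + 0.4509 = 0.6764 ≈ 0.676

0.676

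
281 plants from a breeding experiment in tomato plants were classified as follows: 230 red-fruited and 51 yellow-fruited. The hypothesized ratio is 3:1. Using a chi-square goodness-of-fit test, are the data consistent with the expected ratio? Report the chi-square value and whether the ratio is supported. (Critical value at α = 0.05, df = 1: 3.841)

Total ratio parts = 4. Expected numbers out of 281:
  red-fruited: 281 × 3/4 = 210.75
  yellow-fruited: 281 × 1/4 = 70.25
χ² = Σ (O − E)² / E
  red-fruited: (230 − 210.75)² / 210.75 = 1.7583
  yellow-fruited: (51 − 70.25)² / 70.25 = 5.2749
χ² = 1.7583 + 5.2749 = 7.0332 ≈ 7.033
Degrees of freedom = 2 − 1 = 1; critical value at α = 0.05 is 3.841.
Since 7.033 > 3.841, we reject the null hypothesis — the data do not fit the 3:1 ratio.

7.033; not consistent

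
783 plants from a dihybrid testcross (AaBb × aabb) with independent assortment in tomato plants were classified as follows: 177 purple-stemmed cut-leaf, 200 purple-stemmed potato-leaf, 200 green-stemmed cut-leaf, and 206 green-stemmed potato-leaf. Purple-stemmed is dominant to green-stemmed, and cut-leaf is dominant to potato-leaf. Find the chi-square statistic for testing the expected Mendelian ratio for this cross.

A dihybrid testcross with independent assortment gives a 1:1:1:1 ratio.
Expected counts for N = 783 under a 1:1:1:1 ratio (total parts = 4):
  purple-stemmed cut-leaf: 783 × 1/4 = 195.75
  purple-stemmed potato-leaf: 783 × 1/4 = 195.75
  green-stemmed cut-leaf: 783 × 1/4 = 195.75
  green-stemmed potato-leaf: 783 × 1/4 = 195.75
χ² = Σ (O − E)² / E
  purple-stemmed cut-leaf: (177 − 195.75)² / 195.75 = 1.7960
  purple-stemmed potato-leaf: (200 − 195.75)² / 195.75 = 0.0923
  green-stemmed cut-leaf: (200 − 195.75)² / 195.75 = 0.0923
  green-stemmed potato-leaf: (206 − 195.75)² / 195.75 = 0.5367
χ² = 1.7960 + 0.0923 + 0.0923 + 0.5367 = 2.5173 ≈ 2.517

2.517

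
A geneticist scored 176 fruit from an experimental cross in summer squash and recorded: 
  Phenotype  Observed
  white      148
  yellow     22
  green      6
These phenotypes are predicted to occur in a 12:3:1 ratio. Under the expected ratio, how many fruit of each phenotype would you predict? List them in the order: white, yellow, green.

132, 33, 11

The 12:3:1 ratio has 16 parts, so with N = 176 the expected counts are:
  white: 176 × 12/16 = 132
  yellow: 176 × 3/16 = 33
  green: 176 × 1/16 = 11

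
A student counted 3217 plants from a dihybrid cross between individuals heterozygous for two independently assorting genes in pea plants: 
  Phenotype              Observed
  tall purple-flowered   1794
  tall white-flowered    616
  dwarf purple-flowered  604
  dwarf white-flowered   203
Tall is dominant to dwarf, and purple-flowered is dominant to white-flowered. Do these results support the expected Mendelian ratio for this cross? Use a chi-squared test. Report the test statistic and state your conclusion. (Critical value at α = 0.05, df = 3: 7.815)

A dihybrid F₂ with independent assortment and complete dominance at both loci gives a 9:3:3:1 phenotypic ratio.
The 9:3:3:1 ratio has 16 parts, so with N = 3217 the expected counts are:
  tall purple-flowered: 3217 × 9/16 = 1809.5625
  tall white-flowered: 3217 × 3/16 = 603.1875
  dwarf purple-flowered: 3217 × 3/16 = 603.1875
  dwarf white-flowered: 3217 × 1/16 = 201.0625
χ² = Σ (O − E)² / E
  tall purple-flowered: (1794 − 1809.5625)² / 1809.5625 = 0.1338
  tall white-flowered: (616 − 603.1875)² / 603.1875 = 0.2722
  dwarf purple-flowered: (604 − 603.1875)² / 603.1875 = 0.0011
  dwarf white-flowered: (203 − 201.0625)² / 201.0625 = 0.0187
χ² = 0.1338 + 0.2722 + 0.0011 + 0.0187 = 0.4258 ≈ 0.426
Degrees of freedom = 4 − 1 = 3; critical value at α = 0.05 is 7.815.
Since 0.426 < 7.815, we fail to reject the null hypothesis — the data are consistent with the 9:3:3:1 ratio.

0.426; consistent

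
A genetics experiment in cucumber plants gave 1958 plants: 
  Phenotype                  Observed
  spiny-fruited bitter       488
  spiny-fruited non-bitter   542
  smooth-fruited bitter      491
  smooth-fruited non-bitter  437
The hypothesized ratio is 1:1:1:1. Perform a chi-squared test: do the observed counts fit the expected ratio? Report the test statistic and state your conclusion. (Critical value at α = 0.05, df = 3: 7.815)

11.271; not consistent

Under the 1:1:1:1 hypothesis (Σ ratio = 4, N = 1958):
  spiny-fruited bitter: 1958 × 1/4 = 489.5
  spiny-fruited non-bitter: 1958 × 1/4 = 489.5
  smooth-fruited bitter: 1958 × 1/4 = 489.5
  smooth-fruited non-bitter: 1958 × 1/4 = 489.5
χ² = Σ (O − E)² / E
  spiny-fruited bitter: (488 − 489.5)² / 489.5 = 0.0046
  spiny-fruited non-bitter: (542 − 489.5)² / 489.5 = 5.6307
  smooth-fruited bitter: (491 − 489.5)² / 489.5 = 0.0046
  smooth-fruited non-bitter: (437 − 489.5)² / 489.5 = 5.6307
χ² = 0.0046 + 5.6307 + 0.0046 + 5.6307 = 11.2706 ≈ 11.271
Degrees of freedom = 4 − 1 = 3; critical value at α = 0.05 is 7.815.
Since 11.271 > 7.815, we reject the null hypothesis — the data do not fit the 1:1:1:1 ratio.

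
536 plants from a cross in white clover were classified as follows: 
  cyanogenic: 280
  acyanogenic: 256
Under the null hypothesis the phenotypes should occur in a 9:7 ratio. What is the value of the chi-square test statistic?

Expected counts for N = 536 under a 9:7 ratio (total parts = 16):
  cyanogenic: 536 × 9/16 = 301.5
  acyanogenic: 536 × 7/16 = 234.5
χ² = Σ (O − E)² / E
  cyanogenic: (280 − 301.5)² / 301.5 = 1.5332
  acyanogenic: (256 − 234.5)² / 234.5 = 1.9712
χ² = 1.5332 + 1.9712 = 3.5044 ≈ 3.504

3.504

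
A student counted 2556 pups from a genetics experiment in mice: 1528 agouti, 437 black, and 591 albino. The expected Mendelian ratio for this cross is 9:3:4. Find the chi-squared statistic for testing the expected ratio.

Total ratio parts = 16. Expected numbers out of 2556:
  agouti: 2556 × 9/16 = 1437.75
  black: 2556 × 3/16 = 479.25
  albino: 2556 × 4/16 = 639
χ² = Σ (O − E)² / E
  agouti: (1528 − 1437.75)² / 1437.75 = 5.6651
  black: (437 − 479.25)² / 479.25 = 3.7247
  albino: (591 − 639)² / 639 = 3.6056
χ² = 5.6651 + 3.7247 + 3.6056 = 12.9954 ≈ 12.995

12.995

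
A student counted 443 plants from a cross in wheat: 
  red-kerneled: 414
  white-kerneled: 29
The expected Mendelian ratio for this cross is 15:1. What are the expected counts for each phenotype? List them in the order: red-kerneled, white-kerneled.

The 15:1 ratio has 16 parts, so with N = 443 the expected counts are:
  red-kerneled: 443 × 15/16 = 415.3125
  white-kerneled: 443 × 1/16 = 27.6875

415.3125, 27.6875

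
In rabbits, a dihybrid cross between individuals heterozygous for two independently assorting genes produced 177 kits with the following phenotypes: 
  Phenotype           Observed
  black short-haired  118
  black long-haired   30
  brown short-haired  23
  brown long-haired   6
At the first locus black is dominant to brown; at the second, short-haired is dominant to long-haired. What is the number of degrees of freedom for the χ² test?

3

A dihybrid F₂ with independent assortment and complete dominance at both loci gives a 9:3:3:1 phenotypic ratio.
A goodness-of-fit test with 4 phenotype classes has df = 4 − 1 = 3.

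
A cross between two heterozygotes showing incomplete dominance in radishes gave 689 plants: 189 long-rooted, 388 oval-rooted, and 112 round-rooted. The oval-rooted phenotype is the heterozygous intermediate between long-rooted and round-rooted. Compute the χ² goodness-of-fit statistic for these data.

28.196

With incomplete dominance, a heterozygote × heterozygote cross gives a 1:2:1 phenotypic ratio.
Under the 1:2:1 hypothesis (Σ ratio = 4, N = 689):
  long-rooted: 689 × 1/4 = 172.25
  oval-rooted: 689 × 2/4 = 344.5
  round-rooted: 689 × 1/4 = 172.25
χ² = Σ (O − E)² / E
  long-rooted: (189 − 172.25)² / 172.25 = 1.6288
  oval-rooted: (388 − 344.5)² / 344.5 = 5.4927
  round-rooted: (112 − 172.25)² / 172.25 = 21.0744
χ² = 1.6288 + 5.4927 + 21.0744 = 28.1959 ≈ 28.196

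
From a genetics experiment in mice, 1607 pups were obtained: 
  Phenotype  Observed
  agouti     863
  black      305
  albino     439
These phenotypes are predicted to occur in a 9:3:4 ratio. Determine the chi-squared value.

Expected counts for N = 1607 under a 9:3:4 ratio (total parts = 16):
  agouti: 1607 × 9/16 = 903.9375
  black: 1607 × 3/16 = 301.3125
  albino: 1607 × 4/16 = 401.75
χ² = Σ (O − E)² / E
  agouti: (863 − 903.9375)² / 903.9375 = 1.8540
  black: (305 − 301.3125)² / 301.3125 = 0.0451
  albino: (439 − 401.75)² / 401.75 = 3.4538
χ² = 1.8540 + 0.0451 + 3.4538 = 5.3529 ≈ 5.353

5.353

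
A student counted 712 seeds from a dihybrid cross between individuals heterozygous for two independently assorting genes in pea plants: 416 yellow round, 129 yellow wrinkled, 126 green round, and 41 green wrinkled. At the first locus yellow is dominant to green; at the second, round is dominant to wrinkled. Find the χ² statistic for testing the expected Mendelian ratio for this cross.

1.448

A dihybrid F₂ with independent assortment and complete dominance at both loci gives a 9:3:3:1 phenotypic ratio.
The 9:3:3:1 ratio has 16 parts, so with N = 712 the expected counts are:
  yellow round: 712 × 9/16 = 400.5
  yellow wrinkled: 712 × 3/16 = 133.5
  green round: 712 × 3/16 = 133.5
  green wrinkled: 712 × 1/16 = 44.5
χ² = Σ (O − E)² / E
  yellow round: (416 − 400.5)² / 400.5 = 0.5999
  yellow wrinkled: (129 − 133.5)² / 133.5 = 0.1517
  green round: (126 − 133.5)² / 133.5 = 0.4213
  green wrinkled: (41 − 44.5)² / 44.5 = 0.2753
χ² = 0.5999 + 0.1517 + 0.4213 + 0.2753 = 1.4482 ≈ 1.448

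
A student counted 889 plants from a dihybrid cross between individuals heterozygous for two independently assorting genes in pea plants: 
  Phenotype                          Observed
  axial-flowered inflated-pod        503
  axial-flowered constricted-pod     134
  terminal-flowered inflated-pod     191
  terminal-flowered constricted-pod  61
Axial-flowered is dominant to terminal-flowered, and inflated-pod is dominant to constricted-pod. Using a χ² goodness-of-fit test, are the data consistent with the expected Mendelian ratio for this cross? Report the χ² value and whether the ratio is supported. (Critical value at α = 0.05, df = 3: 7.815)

10.506; not consistent

A dihybrid F₂ with independent assortment and complete dominance at both loci gives a 9:3:3:1 phenotypic ratio.
Total ratio parts = 16. Expected numbers out of 889:
  axial-flowered inflated-pod: 889 × 9/16 = 500.0625
  axial-flowered constricted-pod: 889 × 3/16 = 166.6875
  terminal-flowered inflated-pod: 889 × 3/16 = 166.6875
  terminal-flowered constricted-pod: 889 × 1/16 = 55.5625
χ² = Σ (O − E)² / E
  axial-flowered inflated-pod: (503 − 500.0625)² / 500.0625 = 0.0173
  axial-flowered constricted-pod: (134 − 166.6875)² / 166.6875 = 6.4100
  terminal-flowered inflated-pod: (191 − 166.6875)² / 166.6875 = 3.5461
  terminal-flowered constricted-pod: (61 − 55.5625)² / 55.5625 = 0.5321
χ² = 0.0173 + 6.4100 + 3.5461 + 0.5321 = 10.5055 ≈ 10.506
Degrees of freedom = 4 − 1 = 3; critical value at α = 0.05 is 7.815.
Since 10.506 > 7.815, we reject the null hypothesis — the data do not fit the 9:3:3:1 ratio.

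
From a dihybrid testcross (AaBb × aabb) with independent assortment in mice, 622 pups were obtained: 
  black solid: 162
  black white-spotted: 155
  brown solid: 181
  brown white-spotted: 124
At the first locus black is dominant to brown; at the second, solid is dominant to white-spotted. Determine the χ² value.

10.836

A dihybrid testcross with independent assortment gives a 1:1:1:1 ratio.
The 1:1:1:1 ratio has 4 parts, so with N = 622 the expected counts are:
  black solid: 622 × 1/4 = 155.5
  black white-spotted: 622 × 1/4 = 155.5
  brown solid: 622 × 1/4 = 155.5
  brown white-spotted: 622 × 1/4 = 155.5
χ² = Σ (O − E)² / E
  black solid: (162 − 155.5)² / 155.5 = 0.2717
  black white-spotted: (155 − 155.5)² / 155.5 = 0.0016
  brown solid: (181 − 155.5)² / 155.5 = 4.1817
  brown white-spotted: (124 − 155.5)² / 155.5 = 6.3810
χ² = 0.2717 + 0.0016 + 4.1817 + 6.3810 = 10.836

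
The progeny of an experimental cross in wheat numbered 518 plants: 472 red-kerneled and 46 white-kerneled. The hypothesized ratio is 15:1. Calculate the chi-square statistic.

6.116

Total ratio parts = 16. Expected numbers out of 518:
  red-kerneled: 518 × 15/16 = 485.625
  white-kerneled: 518 × 1/16 = 32.375
χ² = Σ (O − E)² / E
  red-kerneled: (472 − 485.625)² / 485.625 = 0.3823
  white-kerneled: (46 − 32.375)² / 32.375 = 5.7341
χ² = 0.3823 + 5.7341 = 6.1164 ≈ 6.116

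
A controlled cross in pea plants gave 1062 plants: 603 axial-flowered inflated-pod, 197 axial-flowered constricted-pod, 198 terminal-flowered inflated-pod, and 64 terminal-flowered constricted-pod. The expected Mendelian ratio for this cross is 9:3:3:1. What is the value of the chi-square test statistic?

0.167

Under the 9:3:3:1 hypothesis (Σ ratio = 16, N = 1062):
  axial-flowered inflated-pod: 1062 × 9/16 = 597.375
  axial-flowered constricted-pod: 1062 × 3/16 = 199.125
  terminal-flowered inflated-pod: 1062 × 3/16 = 199.125
  terminal-flowered constricted-pod: 1062 × 1/16 = 66.375
χ² = Σ (O − E)² / E
  axial-flowered inflated-pod: (603 − 597.375)² / 597.375 = 0.0530
  axial-flowered constricted-pod: (197 − 199.125)² / 199.125 = 0.0227
  terminal-flowered inflated-pod: (198 − 199.125)² / 199.125 = 0.0064
  terminal-flowered constricted-pod: (64 − 66.375)² / 66.375 = 0.0850
χ² = 0.0530 + 0.0227 + 0.0064 + 0.0850 = 0.1671 ≈ 0.167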